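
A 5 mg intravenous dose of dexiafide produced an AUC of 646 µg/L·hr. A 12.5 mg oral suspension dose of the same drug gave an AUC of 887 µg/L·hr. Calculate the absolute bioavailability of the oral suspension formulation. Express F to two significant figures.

F = 0.55

F = (AUC_ev / D_ev) / (AUC_iv / D_iv)
  = (887/12.5) / (646/5)
  = 70.96 / 129.2 = 0.5492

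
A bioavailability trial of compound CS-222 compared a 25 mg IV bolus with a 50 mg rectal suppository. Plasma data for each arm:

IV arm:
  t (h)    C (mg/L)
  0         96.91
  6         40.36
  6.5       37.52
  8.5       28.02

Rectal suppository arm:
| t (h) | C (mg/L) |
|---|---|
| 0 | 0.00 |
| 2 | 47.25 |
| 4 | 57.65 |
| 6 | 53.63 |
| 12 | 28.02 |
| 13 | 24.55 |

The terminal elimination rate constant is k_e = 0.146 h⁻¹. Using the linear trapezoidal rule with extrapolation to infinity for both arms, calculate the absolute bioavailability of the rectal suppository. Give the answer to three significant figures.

F = 0.510

Trapezoidal AUC_0→8.5 (IV):
  [0→6]: (96.91+40.36)/2 × 6 = 411.81
  [6→6.5]: (40.36+37.52)/2 × 0.5 = 19.47
  [6.5→8.5]: (37.52+28.02)/2 × 2 = 65.54
  Sum = 496.82 mg/L·h
IV tail: 28.02/0.146 = 191.918; AUC_iv,0→∞ = 496.82 + 191.918 = 688.738 mg/L·h
Trapezoidal AUC_0→13 (rectal suppository):
  [0→2]: (0.00+47.25)/2 × 2 = 47.25
  [2→4]: (47.25+57.65)/2 × 2 = 104.9
  [4→6]: (57.65+53.63)/2 × 2 = 111.28
  [6→12]: (53.63+28.02)/2 × 6 = 244.95
  [12→13]: (28.02+24.55)/2 × 1 = 26.285
  Sum = 534.665 mg/L·h
rectal suppository tail: 24.55/0.146 = 168.151; AUC_ev,0→∞ = 534.665 + 168.151 = 702.816 mg/L·h
F = (AUC_ev/D_ev)/(AUC_iv/D_iv) = (702.816/50)/(688.738/25) = 14.05632/27.54952 = 0.5102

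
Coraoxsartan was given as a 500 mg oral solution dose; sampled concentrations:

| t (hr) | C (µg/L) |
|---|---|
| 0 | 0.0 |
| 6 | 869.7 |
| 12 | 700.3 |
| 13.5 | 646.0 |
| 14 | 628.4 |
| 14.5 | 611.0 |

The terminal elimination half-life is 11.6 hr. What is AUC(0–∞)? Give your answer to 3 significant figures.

Trapezoidal AUC_0→14.5:
  [0→6]: (0.0+869.7)/2 × 6 = 2609.1
  [6→12]: (869.7+700.3)/2 × 6 = 4710.0
  [12→13.5]: (700.3+646.0)/2 × 1.5 = 1009.725
  [13.5→14]: (646.0+628.4)/2 × 0.5 = 318.6
  [14→14.5]: (628.4+611.0)/2 × 0.5 = 309.85
  Sum = 8957.275 µg/L·hr
k_e = ln2 / t½ = 0.693147 / 11.6 = 0.0598 hr^-1
Extrapolated tail: C_last / k_e = 611.0 / 0.0598 = 10217.391
AUC_0→∞ = 8957.275 + 10217.391 = 19174.666 µg/L·hr

AUC = 19200 µg/L·hr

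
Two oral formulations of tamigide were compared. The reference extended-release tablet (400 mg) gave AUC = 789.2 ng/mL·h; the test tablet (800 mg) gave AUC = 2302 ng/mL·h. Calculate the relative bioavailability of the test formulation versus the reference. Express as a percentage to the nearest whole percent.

F_rel = (AUC_test/D_test) / (AUC_ref/D_ref)
      = (2302/800) / (789.2/400)
      = 2.8775 / 1.973 = 1.4584 = 145.84%

F_rel = 146%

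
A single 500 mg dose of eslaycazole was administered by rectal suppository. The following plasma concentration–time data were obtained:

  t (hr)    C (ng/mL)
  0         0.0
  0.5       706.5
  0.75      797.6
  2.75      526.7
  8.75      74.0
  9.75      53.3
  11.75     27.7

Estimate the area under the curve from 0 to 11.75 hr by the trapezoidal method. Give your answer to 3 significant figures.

AUC = 3640 ng/mL·hr

Trapezoidal AUC_0→11.75:
  [0→0.5]: (0.0+706.5)/2 × 0.5 = 176.625
  [0.5→0.75]: (706.5+797.6)/2 × 0.25 = 188.0125
  [0.75→2.75]: (797.6+526.7)/2 × 2 = 1324.3
  [2.75→8.75]: (526.7+74.0)/2 × 6 = 1802.1
  [8.75→9.75]: (74.0+53.3)/2 × 1 = 63.65
  [9.75→11.75]: (53.3+27.7)/2 × 2 = 81.0
  Sum = 3635.6875 ng/mL·hr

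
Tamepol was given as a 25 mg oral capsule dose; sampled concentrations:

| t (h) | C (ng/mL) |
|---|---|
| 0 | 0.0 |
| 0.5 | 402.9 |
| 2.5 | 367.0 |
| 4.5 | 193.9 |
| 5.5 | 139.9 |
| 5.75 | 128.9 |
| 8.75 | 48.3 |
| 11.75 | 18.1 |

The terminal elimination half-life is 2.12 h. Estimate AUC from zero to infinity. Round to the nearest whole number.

Trapezoidal AUC_0→11.75:
  [0→0.5]: (0.0+402.9)/2 × 0.5 = 100.725
  [0.5→2.5]: (402.9+367.0)/2 × 2 = 769.9
  [2.5→4.5]: (367.0+193.9)/2 × 2 = 560.9
  [4.5→5.5]: (193.9+139.9)/2 × 1 = 166.9
  [5.5→5.75]: (139.9+128.9)/2 × 0.25 = 33.6
  [5.75→8.75]: (128.9+48.3)/2 × 3 = 265.8
  [8.75→11.75]: (48.3+18.1)/2 × 3 = 99.6
  Sum = 1997.425 ng/mL·h
k_e = ln2 / t½ = 0.693147 / 2.12 = 0.3270 h^-1
Extrapolated tail: C_last / k_e = 18.1 / 0.327 = 55.352
AUC_0→∞ = 1997.425 + 55.352 = 2052.777 ng/mL·h

AUC = 2053 ng/mL·h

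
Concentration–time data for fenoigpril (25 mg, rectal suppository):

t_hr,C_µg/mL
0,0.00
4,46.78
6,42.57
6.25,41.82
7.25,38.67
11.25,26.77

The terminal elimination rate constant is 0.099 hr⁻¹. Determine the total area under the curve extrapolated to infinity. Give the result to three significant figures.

AUC = 635 µg/mL·hr

Trapezoidal AUC_0→11.25:
  [0→4]: (0.00+46.78)/2 × 4 = 93.56
  [4→6]: (46.78+42.57)/2 × 2 = 89.35
  [6→6.25]: (42.57+41.82)/2 × 0.25 = 10.54875
  [6.25→7.25]: (41.82+38.67)/2 × 1 = 40.245
  [7.25→11.25]: (38.67+26.77)/2 × 4 = 130.88
  Sum = 364.58375 µg/mL·hr
Extrapolated tail: C_last / k_e = 26.77 / 0.099 = 270.404
AUC_0→∞ = 364.58375 + 270.404 = 634.98775 µg/mL·hr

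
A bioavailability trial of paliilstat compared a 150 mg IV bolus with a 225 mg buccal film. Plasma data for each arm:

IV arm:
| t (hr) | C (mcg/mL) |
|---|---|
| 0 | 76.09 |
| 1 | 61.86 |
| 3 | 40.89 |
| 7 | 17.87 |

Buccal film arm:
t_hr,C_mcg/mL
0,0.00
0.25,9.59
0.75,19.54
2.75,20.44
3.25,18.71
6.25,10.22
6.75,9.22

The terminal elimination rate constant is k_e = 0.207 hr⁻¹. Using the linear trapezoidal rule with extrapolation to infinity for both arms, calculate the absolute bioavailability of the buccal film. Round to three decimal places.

F = 0.268

Trapezoidal AUC_0→7 (IV):
  [0→1]: (76.09+61.86)/2 × 1 = 68.975
  [1→3]: (61.86+40.89)/2 × 2 = 102.75
  [3→7]: (40.89+17.87)/2 × 4 = 117.52
  Sum = 289.245 mcg/mL·hr
IV tail: 17.87/0.207 = 86.329; AUC_iv,0→∞ = 289.245 + 86.329 = 375.574 mcg/mL·hr
Trapezoidal AUC_0→6.75 (buccal film):
  [0→0.25]: (0.00+9.59)/2 × 0.25 = 1.19875
  [0.25→0.75]: (9.59+19.54)/2 × 0.5 = 7.2825
  [0.75→2.75]: (19.54+20.44)/2 × 2 = 39.98
  [2.75→3.25]: (20.44+18.71)/2 × 0.5 = 9.7875
  [3.25→6.25]: (18.71+10.22)/2 × 3 = 43.395
  [6.25→6.75]: (10.22+9.22)/2 × 0.5 = 4.86
  Sum = 106.50375 mcg/mL·hr
buccal film tail: 9.22/0.207 = 44.541; AUC_ev,0→∞ = 106.50375 + 44.541 = 151.04475 mcg/mL·hr
F = (AUC_ev/D_ev)/(AUC_iv/D_iv) = (151.04475/225)/(375.574/150) = 0.67131/2.50383 = 0.2681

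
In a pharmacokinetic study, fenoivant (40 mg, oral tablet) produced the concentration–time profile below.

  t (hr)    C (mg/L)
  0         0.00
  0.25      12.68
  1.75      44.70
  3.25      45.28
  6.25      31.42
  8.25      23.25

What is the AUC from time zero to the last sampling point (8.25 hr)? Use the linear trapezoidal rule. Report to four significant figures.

AUC = 281.8 mg/L·hr

Trapezoidal AUC_0→8.25:
  [0→0.25]: (0.00+12.68)/2 × 0.25 = 1.585
  [0.25→1.75]: (12.68+44.70)/2 × 1.5 = 43.035
  [1.75→3.25]: (44.70+45.28)/2 × 1.5 = 67.485
  [3.25→6.25]: (45.28+31.42)/2 × 3 = 115.05
  [6.25→8.25]: (31.42+23.25)/2 × 2 = 54.67
  Sum = 281.825 mg/L·hr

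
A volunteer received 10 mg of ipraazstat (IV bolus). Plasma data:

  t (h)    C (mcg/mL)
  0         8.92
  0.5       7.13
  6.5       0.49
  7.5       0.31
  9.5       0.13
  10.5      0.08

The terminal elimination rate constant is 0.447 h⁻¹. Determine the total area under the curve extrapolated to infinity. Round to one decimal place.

Trapezoidal AUC_0→10.5:
  [0→0.5]: (8.92+7.13)/2 × 0.5 = 4.0125
  [0.5→6.5]: (7.13+0.49)/2 × 6 = 22.86
  [6.5→7.5]: (0.49+0.31)/2 × 1 = 0.4
  [7.5→9.5]: (0.31+0.13)/2 × 2 = 0.44
  [9.5→10.5]: (0.13+0.08)/2 × 1 = 0.105
  Sum = 27.8175 mcg/mL·h
Extrapolated tail: C_last / k_e = 0.08 / 0.447 = 0.179
AUC_0→∞ = 27.8175 + 0.179 = 27.9965 mcg/mL·h

AUC = 28.0 mcg/mL·h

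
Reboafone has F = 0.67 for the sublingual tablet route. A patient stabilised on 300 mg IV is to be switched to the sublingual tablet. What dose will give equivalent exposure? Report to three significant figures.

For equal systemic exposure: F × D_ev = D_iv
D_ev = D_iv / F = 300 / 0.67 = 447.761 mg

D_sublingual = 448 mg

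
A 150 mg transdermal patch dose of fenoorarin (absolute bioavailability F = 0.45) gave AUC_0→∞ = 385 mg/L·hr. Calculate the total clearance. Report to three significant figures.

CL = F × Dose / AUC_0→∞
   = 0.45 × 150 / 385 = 0.175325 L/hr

CL = 0.175 L/hr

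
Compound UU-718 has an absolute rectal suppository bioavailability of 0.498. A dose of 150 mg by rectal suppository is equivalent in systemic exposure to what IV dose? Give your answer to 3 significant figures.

Systemic exposure from an extravascular dose = F × D_ev, so the equivalent IV dose is F × D_ev.
D_iv = F × D_ev = 0.498 × 150 = 74.7 mg

D_iv = 74.7 mg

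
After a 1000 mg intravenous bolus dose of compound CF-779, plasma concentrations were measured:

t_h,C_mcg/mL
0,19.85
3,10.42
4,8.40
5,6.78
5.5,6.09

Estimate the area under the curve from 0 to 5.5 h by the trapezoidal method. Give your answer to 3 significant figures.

AUC = 65.6 mcg/mL·h

Trapezoidal AUC_0→5.5:
  [0→3]: (19.85+10.42)/2 × 3 = 45.405
  [3→4]: (10.42+8.40)/2 × 1 = 9.41
  [4→5]: (8.40+6.78)/2 × 1 = 7.59
  [5→5.5]: (6.78+6.09)/2 × 0.5 = 3.2175
  Sum = 65.6225 mcg/mL·h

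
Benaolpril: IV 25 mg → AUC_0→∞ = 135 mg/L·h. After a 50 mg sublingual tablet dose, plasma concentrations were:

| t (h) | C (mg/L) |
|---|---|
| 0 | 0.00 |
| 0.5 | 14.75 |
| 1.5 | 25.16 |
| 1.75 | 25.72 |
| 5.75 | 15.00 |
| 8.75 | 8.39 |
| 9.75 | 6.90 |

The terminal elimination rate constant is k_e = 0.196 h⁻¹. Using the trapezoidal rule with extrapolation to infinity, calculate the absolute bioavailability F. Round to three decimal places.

Trapezoidal AUC_0→9.75 (sublingual tablet):
  [0→0.5]: (0.00+14.75)/2 × 0.5 = 3.6875
  [0.5→1.5]: (14.75+25.16)/2 × 1 = 19.955
  [1.5→1.75]: (25.16+25.72)/2 × 0.25 = 6.36
  [1.75→5.75]: (25.72+15.00)/2 × 4 = 81.44
  [5.75→8.75]: (15.00+8.39)/2 × 3 = 35.085
  [8.75→9.75]: (8.39+6.90)/2 × 1 = 7.645
  Sum = 154.1725 mg/L·h
Tail: C_last/k_e = 6.90/0.196 = 35.204
AUC_0→∞ (sublingual tablet) = 154.1725 + 35.204 = 189.3765 mg/L·h
F = (AUC_ev/D_ev)/(AUC_iv/D_iv) = (189.3765/50)/(135/25) = 3.78753/5.4 = 0.7014

F = 0.701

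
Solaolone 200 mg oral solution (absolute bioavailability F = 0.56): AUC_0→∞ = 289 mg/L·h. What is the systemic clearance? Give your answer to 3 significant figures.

CL = F × Dose / AUC_0→∞
   = 0.56 × 200 / 289 = 0.387543 L/h

CL = 0.388 L/h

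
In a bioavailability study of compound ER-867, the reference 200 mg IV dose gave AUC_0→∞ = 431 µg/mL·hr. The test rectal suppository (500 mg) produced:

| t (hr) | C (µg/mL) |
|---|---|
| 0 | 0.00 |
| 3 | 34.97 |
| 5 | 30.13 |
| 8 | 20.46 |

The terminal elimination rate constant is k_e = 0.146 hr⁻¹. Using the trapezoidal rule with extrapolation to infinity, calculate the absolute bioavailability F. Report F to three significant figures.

F = 0.310

Trapezoidal AUC_0→8 (rectal suppository):
  [0→3]: (0.00+34.97)/2 × 3 = 52.455
  [3→5]: (34.97+30.13)/2 × 2 = 65.1
  [5→8]: (30.13+20.46)/2 × 3 = 75.885
  Sum = 193.44 µg/mL·hr
Tail: C_last/k_e = 20.46/0.146 = 140.137
AUC_0→∞ (rectal suppository) = 193.44 + 140.137 = 333.577 µg/mL·hr
F = (AUC_ev/D_ev)/(AUC_iv/D_iv) = (333.577/500)/(431/200) = 0.667154/2.155 = 0.3096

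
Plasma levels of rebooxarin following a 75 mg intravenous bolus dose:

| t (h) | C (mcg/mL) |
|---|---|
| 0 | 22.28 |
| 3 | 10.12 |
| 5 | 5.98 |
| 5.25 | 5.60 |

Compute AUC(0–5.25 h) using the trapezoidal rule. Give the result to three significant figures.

Trapezoidal AUC_0→5.25:
  [0→3]: (22.28+10.12)/2 × 3 = 48.6
  [3→5]: (10.12+5.98)/2 × 2 = 16.1
  [5→5.25]: (5.98+5.60)/2 × 0.25 = 1.4475
  Sum = 66.1475 mcg/mL·h

AUC = 66.1 mcg/mL·h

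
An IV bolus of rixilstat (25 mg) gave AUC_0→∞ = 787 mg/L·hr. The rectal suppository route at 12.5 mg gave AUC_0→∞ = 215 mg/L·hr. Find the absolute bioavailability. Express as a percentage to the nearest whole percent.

F = (AUC_ev / D_ev) / (AUC_iv / D_iv)
  = (215/12.5) / (787/25)
  = 17.2 / 31.48 = 0.5464
  = 54.64%

F = 55%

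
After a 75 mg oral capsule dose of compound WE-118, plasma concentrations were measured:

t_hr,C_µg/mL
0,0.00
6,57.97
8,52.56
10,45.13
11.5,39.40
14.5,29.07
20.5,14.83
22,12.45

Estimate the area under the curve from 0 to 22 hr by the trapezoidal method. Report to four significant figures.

Trapezoidal AUC_0→22:
  [0→6]: (0.00+57.97)/2 × 6 = 173.91
  [6→8]: (57.97+52.56)/2 × 2 = 110.53
  [8→10]: (52.56+45.13)/2 × 2 = 97.69
  [10→11.5]: (45.13+39.40)/2 × 1.5 = 63.3975
  [11.5→14.5]: (39.40+29.07)/2 × 3 = 102.705
  [14.5→20.5]: (29.07+14.83)/2 × 6 = 131.7
  [20.5→22]: (14.83+12.45)/2 × 1.5 = 20.46
  Sum = 700.3925 µg/mL·hr

AUC = 700.4 µg/mL·hr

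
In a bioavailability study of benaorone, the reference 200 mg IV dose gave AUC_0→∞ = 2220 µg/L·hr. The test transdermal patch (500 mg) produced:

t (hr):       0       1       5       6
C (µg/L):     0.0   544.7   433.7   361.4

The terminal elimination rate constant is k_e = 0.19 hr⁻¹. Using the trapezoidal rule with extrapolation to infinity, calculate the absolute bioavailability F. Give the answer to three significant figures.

F = 0.816

Trapezoidal AUC_0→6 (transdermal patch):
  [0→1]: (0.0+544.7)/2 × 1 = 272.35
  [1→5]: (544.7+433.7)/2 × 4 = 1956.8
  [5→6]: (433.7+361.4)/2 × 1 = 397.55
  Sum = 2626.7 µg/L·hr
Tail: C_last/k_e = 361.4/0.19 = 1902.105
AUC_0→∞ (transdermal patch) = 2626.7 + 1902.105 = 4528.805 µg/L·hr
F = (AUC_ev/D_ev)/(AUC_iv/D_iv) = (4528.805/500)/(2220/200) = 9.05761/11.1 = 0.8160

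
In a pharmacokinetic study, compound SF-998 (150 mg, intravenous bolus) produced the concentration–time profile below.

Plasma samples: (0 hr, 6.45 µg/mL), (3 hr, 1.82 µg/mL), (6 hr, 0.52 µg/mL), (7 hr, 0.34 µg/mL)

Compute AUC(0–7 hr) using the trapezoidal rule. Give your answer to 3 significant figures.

Trapezoidal AUC_0→7:
  [0→3]: (6.45+1.82)/2 × 3 = 12.405
  [3→6]: (1.82+0.52)/2 × 3 = 3.51
  [6→7]: (0.52+0.34)/2 × 1 = 0.43
  Sum = 16.345 µg/mL·hr

AUC = 16.3 µg/mL·hr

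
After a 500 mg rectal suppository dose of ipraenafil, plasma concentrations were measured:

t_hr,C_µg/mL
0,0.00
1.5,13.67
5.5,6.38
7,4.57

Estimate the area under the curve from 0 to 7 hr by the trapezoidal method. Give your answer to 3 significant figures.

Trapezoidal AUC_0→7:
  [0→1.5]: (0.00+13.67)/2 × 1.5 = 10.2525
  [1.5→5.5]: (13.67+6.38)/2 × 4 = 40.1
  [5.5→7]: (6.38+4.57)/2 × 1.5 = 8.2125
  Sum = 58.565 µg/mL·hr

AUC = 58.6 µg/mL·hr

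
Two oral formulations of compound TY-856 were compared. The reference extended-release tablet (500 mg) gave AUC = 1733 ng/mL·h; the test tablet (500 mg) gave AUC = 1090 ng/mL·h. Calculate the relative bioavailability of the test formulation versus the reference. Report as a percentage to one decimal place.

F_rel = (AUC_test/D_test) / (AUC_ref/D_ref)
      = (1090/500) / (1733/500)
      = 2.18 / 3.466 = 0.6290 = 62.90%

F_rel = 62.9%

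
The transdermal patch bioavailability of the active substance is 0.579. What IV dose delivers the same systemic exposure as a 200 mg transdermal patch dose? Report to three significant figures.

Systemic exposure from an extravascular dose = F × D_ev, so the equivalent IV dose is F × D_ev.
D_iv = F × D_ev = 0.579 × 200 = 115.8 mg

D_iv = 116 mg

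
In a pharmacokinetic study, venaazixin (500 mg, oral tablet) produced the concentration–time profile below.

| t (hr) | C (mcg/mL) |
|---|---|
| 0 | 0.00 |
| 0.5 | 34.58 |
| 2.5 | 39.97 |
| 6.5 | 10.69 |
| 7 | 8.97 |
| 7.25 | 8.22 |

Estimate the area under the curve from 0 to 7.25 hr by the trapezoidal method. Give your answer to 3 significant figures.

AUC = 192 mcg/mL·hr

Trapezoidal AUC_0→7.25:
  [0→0.5]: (0.00+34.58)/2 × 0.5 = 8.645
  [0.5→2.5]: (34.58+39.97)/2 × 2 = 74.55
  [2.5→6.5]: (39.97+10.69)/2 × 4 = 101.32
  [6.5→7]: (10.69+8.97)/2 × 0.5 = 4.915
  [7→7.25]: (8.97+8.22)/2 × 0.25 = 2.14875
  Sum = 191.57875 mcg/mL·hr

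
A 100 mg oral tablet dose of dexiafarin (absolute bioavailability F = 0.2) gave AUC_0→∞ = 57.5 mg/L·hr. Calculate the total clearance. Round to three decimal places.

CL = F × Dose / AUC_0→∞
   = 0.2 × 100 / 57.5 = 0.347826 L/hr

CL = 0.348 L/hr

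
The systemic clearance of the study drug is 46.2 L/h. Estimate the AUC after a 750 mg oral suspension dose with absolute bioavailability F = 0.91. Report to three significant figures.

AUC_0→∞ = F × Dose / CL
        = 0.91 × 750 / 46.2 = 14.7727 mg/L·h

AUC = 14.8 mg/L·h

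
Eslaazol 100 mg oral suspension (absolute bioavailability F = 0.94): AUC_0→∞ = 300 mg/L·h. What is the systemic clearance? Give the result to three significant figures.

CL = F × Dose / AUC_0→∞
   = 0.94 × 100 / 300 = 0.313333 L/h

CL = 0.313 L/h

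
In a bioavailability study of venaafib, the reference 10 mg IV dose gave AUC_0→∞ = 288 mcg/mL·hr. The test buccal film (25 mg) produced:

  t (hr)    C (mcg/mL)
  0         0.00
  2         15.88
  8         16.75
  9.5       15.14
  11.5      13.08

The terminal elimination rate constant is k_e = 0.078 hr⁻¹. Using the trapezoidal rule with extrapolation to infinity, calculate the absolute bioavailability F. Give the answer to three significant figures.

F = 0.463

Trapezoidal AUC_0→11.5 (buccal film):
  [0→2]: (0.00+15.88)/2 × 2 = 15.88
  [2→8]: (15.88+16.75)/2 × 6 = 97.89
  [8→9.5]: (16.75+15.14)/2 × 1.5 = 23.9175
  [9.5→11.5]: (15.14+13.08)/2 × 2 = 28.22
  Sum = 165.9075 mcg/mL·hr
Tail: C_last/k_e = 13.08/0.078 = 167.692
AUC_0→∞ (buccal film) = 165.9075 + 167.692 = 333.5995 mcg/mL·hr
F = (AUC_ev/D_ev)/(AUC_iv/D_iv) = (333.5995/25)/(288/10) = 13.34398/28.8 = 0.4633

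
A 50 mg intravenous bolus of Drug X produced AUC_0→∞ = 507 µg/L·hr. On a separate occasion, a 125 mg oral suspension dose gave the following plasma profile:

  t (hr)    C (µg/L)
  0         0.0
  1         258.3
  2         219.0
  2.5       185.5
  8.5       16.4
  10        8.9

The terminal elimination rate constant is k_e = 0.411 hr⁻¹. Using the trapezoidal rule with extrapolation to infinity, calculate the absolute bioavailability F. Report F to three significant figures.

Trapezoidal AUC_0→10 (oral suspension):
  [0→1]: (0.0+258.3)/2 × 1 = 129.15
  [1→2]: (258.3+219.0)/2 × 1 = 238.65
  [2→2.5]: (219.0+185.5)/2 × 0.5 = 101.125
  [2.5→8.5]: (185.5+16.4)/2 × 6 = 605.7
  [8.5→10]: (16.4+8.9)/2 × 1.5 = 18.975
  Sum = 1093.6 µg/L·hr
Tail: C_last/k_e = 8.9/0.411 = 21.655
AUC_0→∞ (oral suspension) = 1093.6 + 21.655 = 1115.255 µg/L·hr
F = (AUC_ev/D_ev)/(AUC_iv/D_iv) = (1115.255/125)/(507/50) = 8.92204/10.14 = 0.8799

F = 0.880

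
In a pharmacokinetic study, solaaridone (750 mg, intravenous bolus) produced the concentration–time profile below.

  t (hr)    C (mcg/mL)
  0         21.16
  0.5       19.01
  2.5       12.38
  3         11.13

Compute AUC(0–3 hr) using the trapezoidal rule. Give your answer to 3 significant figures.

Trapezoidal AUC_0→3:
  [0→0.5]: (21.16+19.01)/2 × 0.5 = 10.0425
  [0.5→2.5]: (19.01+12.38)/2 × 2 = 31.39
  [2.5→3]: (12.38+11.13)/2 × 0.5 = 5.8775
  Sum = 47.31 mcg/mL·hr

AUC = 47.3 mcg/mL·hr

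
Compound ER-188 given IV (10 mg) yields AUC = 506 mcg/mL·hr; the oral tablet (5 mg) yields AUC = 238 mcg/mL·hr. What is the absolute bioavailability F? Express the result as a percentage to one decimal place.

F = 94.1%

F = (AUC_ev / D_ev) / (AUC_iv / D_iv)
  = (238/5) / (506/10)
  = 47.6 / 50.6 = 0.9407
  = 94.07%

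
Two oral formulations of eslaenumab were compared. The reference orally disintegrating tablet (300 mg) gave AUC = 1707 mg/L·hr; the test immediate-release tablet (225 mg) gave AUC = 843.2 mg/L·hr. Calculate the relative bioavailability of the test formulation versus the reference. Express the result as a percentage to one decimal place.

F_rel = (AUC_test/D_test) / (AUC_ref/D_ref)
      = (843.2/225) / (1707/300)
      = 3.74756 / 5.69 = 0.6586 = 65.86%

F_rel = 65.9%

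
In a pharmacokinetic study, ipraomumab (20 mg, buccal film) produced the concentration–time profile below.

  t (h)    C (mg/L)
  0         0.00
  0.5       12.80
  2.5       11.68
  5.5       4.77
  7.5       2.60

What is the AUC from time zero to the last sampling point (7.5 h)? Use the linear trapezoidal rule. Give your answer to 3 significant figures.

AUC = 59.7 mg/L·h

Trapezoidal AUC_0→7.5:
  [0→0.5]: (0.00+12.80)/2 × 0.5 = 3.2
  [0.5→2.5]: (12.80+11.68)/2 × 2 = 24.48
  [2.5→5.5]: (11.68+4.77)/2 × 3 = 24.675
  [5.5→7.5]: (4.77+2.60)/2 × 2 = 7.37
  Sum = 59.725 mg/L·h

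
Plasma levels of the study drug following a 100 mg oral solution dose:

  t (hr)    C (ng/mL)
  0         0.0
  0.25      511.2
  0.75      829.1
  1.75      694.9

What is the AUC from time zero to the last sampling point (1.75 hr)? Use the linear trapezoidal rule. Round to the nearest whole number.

Trapezoidal AUC_0→1.75:
  [0→0.25]: (0.0+511.2)/2 × 0.25 = 63.9
  [0.25→0.75]: (511.2+829.1)/2 × 0.5 = 335.075
  [0.75→1.75]: (829.1+694.9)/2 × 1 = 762.0
  Sum = 1160.975 ng/mL·hr

AUC = 1161 ng/mL·hr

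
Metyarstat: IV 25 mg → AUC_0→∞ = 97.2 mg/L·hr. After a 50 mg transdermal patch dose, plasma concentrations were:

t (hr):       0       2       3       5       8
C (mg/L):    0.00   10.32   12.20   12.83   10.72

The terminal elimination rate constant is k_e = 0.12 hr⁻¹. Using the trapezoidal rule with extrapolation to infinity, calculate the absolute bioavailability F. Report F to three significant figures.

F = 0.881

Trapezoidal AUC_0→8 (transdermal patch):
  [0→2]: (0.00+10.32)/2 × 2 = 10.32
  [2→3]: (10.32+12.20)/2 × 1 = 11.26
  [3→5]: (12.20+12.83)/2 × 2 = 25.03
  [5→8]: (12.83+10.72)/2 × 3 = 35.325
  Sum = 81.935 mg/L·hr
Tail: C_last/k_e = 10.72/0.12 = 89.333
AUC_0→∞ (transdermal patch) = 81.935 + 89.333 = 171.268 mg/L·hr
F = (AUC_ev/D_ev)/(AUC_iv/D_iv) = (171.268/50)/(97.2/25) = 3.42536/3.888 = 0.8810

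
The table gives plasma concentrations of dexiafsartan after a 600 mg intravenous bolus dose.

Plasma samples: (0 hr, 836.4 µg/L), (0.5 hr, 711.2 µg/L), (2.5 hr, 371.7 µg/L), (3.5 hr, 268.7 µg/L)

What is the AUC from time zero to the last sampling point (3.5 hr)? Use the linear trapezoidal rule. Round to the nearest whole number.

AUC = 1790 µg/L·hr

Trapezoidal AUC_0→3.5:
  [0→0.5]: (836.4+711.2)/2 × 0.5 = 386.9
  [0.5→2.5]: (711.2+371.7)/2 × 2 = 1082.9
  [2.5→3.5]: (371.7+268.7)/2 × 1 = 320.2
  Sum = 1790.0 µg/L·hr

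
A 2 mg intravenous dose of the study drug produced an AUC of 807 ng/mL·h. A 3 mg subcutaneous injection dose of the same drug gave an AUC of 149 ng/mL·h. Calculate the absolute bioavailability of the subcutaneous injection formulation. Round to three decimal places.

F = 0.123

F = (AUC_ev / D_ev) / (AUC_iv / D_iv)
  = (149/3) / (807/2)
  = 49.6667 / 403.5 = 0.1231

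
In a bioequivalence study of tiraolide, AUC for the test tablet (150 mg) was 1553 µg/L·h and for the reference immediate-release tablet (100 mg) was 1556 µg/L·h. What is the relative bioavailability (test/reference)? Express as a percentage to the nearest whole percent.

F_rel = 67%

F_rel = (AUC_test/D_test) / (AUC_ref/D_ref)
      = (1553/150) / (1556/100)
      = 10.3533 / 15.56 = 0.6654 = 66.54%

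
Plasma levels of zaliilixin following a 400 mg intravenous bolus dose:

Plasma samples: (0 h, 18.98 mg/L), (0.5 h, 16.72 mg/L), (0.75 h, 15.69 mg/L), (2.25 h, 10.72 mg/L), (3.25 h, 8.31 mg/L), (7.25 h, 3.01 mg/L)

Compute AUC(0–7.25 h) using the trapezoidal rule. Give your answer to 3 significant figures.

AUC = 64.9 mg/L·h

Trapezoidal AUC_0→7.25:
  [0→0.5]: (18.98+16.72)/2 × 0.5 = 8.925
  [0.5→0.75]: (16.72+15.69)/2 × 0.25 = 4.05125
  [0.75→2.25]: (15.69+10.72)/2 × 1.5 = 19.8075
  [2.25→3.25]: (10.72+8.31)/2 × 1 = 9.515
  [3.25→7.25]: (8.31+3.01)/2 × 4 = 22.64
  Sum = 64.93875 mg/L·h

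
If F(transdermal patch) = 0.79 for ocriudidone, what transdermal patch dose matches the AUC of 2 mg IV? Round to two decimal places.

D_transdermal = 2.53 mg

For equal systemic exposure: F × D_ev = D_iv
D_ev = D_iv / F = 2 / 0.79 = 2.53165 mg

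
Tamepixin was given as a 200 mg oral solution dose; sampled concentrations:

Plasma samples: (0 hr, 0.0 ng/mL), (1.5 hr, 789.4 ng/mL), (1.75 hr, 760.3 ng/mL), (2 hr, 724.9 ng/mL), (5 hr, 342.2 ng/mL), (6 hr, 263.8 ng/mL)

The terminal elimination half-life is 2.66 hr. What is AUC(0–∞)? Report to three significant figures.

Trapezoidal AUC_0→6:
  [0→1.5]: (0.0+789.4)/2 × 1.5 = 592.05
  [1.5→1.75]: (789.4+760.3)/2 × 0.25 = 193.7125
  [1.75→2]: (760.3+724.9)/2 × 0.25 = 185.65
  [2→5]: (724.9+342.2)/2 × 3 = 1600.65
  [5→6]: (342.2+263.8)/2 × 1 = 303.0
  Sum = 2875.0625 ng/mL·hr
k_e = ln2 / t½ = 0.693147 / 2.66 = 0.2606 hr^-1
Extrapolated tail: C_last / k_e = 263.8 / 0.2606 = 1012.279
AUC_0→∞ = 2875.0625 + 1012.279 = 3887.3415 ng/mL·hr

AUC = 3890 ng/mL·hr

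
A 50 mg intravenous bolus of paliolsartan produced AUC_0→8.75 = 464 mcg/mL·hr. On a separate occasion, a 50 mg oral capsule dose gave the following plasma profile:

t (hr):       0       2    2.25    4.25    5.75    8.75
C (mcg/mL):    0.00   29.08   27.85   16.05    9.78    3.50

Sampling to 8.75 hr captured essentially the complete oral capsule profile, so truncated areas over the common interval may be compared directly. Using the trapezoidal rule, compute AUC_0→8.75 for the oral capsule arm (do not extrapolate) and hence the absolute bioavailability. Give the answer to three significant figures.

Trapezoidal AUC_0→8.75 (oral capsule):
  [0→2]: (0.00+29.08)/2 × 2 = 29.08
  [2→2.25]: (29.08+27.85)/2 × 0.25 = 7.11625
  [2.25→4.25]: (27.85+16.05)/2 × 2 = 43.9
  [4.25→5.75]: (16.05+9.78)/2 × 1.5 = 19.3725
  [5.75→8.75]: (9.78+3.50)/2 × 3 = 19.92
  Sum = 119.38875 mcg/mL·hr
F = (AUC_ev/D_ev)/(AUC_iv/D_iv) = (119.38875/50)/(464/50) = 2.387775/9.28 = 0.2573

F = 0.257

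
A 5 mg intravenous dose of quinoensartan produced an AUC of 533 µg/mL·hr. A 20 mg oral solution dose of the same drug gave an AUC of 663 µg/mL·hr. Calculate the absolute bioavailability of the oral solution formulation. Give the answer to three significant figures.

F = 0.311

F = (AUC_ev / D_ev) / (AUC_iv / D_iv)
  = (663/20) / (533/5)
  = 33.15 / 106.6 = 0.3110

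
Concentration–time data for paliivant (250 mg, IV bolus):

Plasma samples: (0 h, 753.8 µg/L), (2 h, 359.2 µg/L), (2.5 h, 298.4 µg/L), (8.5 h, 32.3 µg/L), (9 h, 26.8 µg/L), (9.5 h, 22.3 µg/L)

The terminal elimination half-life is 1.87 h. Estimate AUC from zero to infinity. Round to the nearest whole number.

Trapezoidal AUC_0→9.5:
  [0→2]: (753.8+359.2)/2 × 2 = 1113.0
  [2→2.5]: (359.2+298.4)/2 × 0.5 = 164.4
  [2.5→8.5]: (298.4+32.3)/2 × 6 = 992.1
  [8.5→9]: (32.3+26.8)/2 × 0.5 = 14.775
  [9→9.5]: (26.8+22.3)/2 × 0.5 = 12.275
  Sum = 2296.55 µg/L·h
k_e = ln2 / t½ = 0.693147 / 1.87 = 0.3707 h^-1
Extrapolated tail: C_last / k_e = 22.3 / 0.3707 = 60.156
AUC_0→∞ = 2296.55 + 60.156 = 2356.706 µg/L·h

AUC = 2357 µg/L·h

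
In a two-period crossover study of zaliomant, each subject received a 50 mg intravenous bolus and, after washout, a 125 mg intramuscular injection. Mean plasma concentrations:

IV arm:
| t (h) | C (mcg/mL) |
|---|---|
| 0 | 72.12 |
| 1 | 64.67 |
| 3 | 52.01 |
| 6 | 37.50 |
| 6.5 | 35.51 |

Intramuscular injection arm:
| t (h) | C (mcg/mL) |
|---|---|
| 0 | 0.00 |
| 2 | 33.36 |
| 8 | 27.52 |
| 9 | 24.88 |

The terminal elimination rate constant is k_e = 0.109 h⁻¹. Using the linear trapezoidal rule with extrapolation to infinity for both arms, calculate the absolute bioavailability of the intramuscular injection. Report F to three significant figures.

Trapezoidal AUC_0→6.5 (IV):
  [0→1]: (72.12+64.67)/2 × 1 = 68.395
  [1→3]: (64.67+52.01)/2 × 2 = 116.68
  [3→6]: (52.01+37.50)/2 × 3 = 134.265
  [6→6.5]: (37.50+35.51)/2 × 0.5 = 18.2525
  Sum = 337.5925 mcg/mL·h
IV tail: 35.51/0.109 = 325.780; AUC_iv,0→∞ = 337.5925 + 325.780 = 663.3725 mcg/mL·h
Trapezoidal AUC_0→9 (intramuscular injection):
  [0→2]: (0.00+33.36)/2 × 2 = 33.36
  [2→8]: (33.36+27.52)/2 × 6 = 182.64
  [8→9]: (27.52+24.88)/2 × 1 = 26.2
  Sum = 242.2 mcg/mL·h
intramuscular injection tail: 24.88/0.109 = 228.257; AUC_ev,0→∞ = 242.2 + 228.257 = 470.457 mcg/mL·h
F = (AUC_ev/D_ev)/(AUC_iv/D_iv) = (470.457/125)/(663.3725/50) = 3.763656/13.26745 = 0.2837

F = 0.284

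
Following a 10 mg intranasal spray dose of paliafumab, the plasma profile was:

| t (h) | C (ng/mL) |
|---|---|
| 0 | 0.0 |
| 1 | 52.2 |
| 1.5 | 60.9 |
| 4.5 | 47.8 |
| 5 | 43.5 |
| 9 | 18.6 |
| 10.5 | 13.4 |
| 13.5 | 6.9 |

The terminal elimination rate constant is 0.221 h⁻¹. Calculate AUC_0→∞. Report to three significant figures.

Trapezoidal AUC_0→13.5:
  [0→1]: (0.0+52.2)/2 × 1 = 26.1
  [1→1.5]: (52.2+60.9)/2 × 0.5 = 28.275
  [1.5→4.5]: (60.9+47.8)/2 × 3 = 163.05
  [4.5→5]: (47.8+43.5)/2 × 0.5 = 22.825
  [5→9]: (43.5+18.6)/2 × 4 = 124.2
  [9→10.5]: (18.6+13.4)/2 × 1.5 = 24.0
  [10.5→13.5]: (13.4+6.9)/2 × 3 = 30.45
  Sum = 418.9 ng/mL·h
Extrapolated tail: C_last / k_e = 6.9 / 0.221 = 31.222
AUC_0→∞ = 418.9 + 31.222 = 450.122 ng/mL·h

AUC = 450 ng/mL·h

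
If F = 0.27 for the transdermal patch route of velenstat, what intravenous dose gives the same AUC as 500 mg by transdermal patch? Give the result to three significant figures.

D_iv = 135 mg

Systemic exposure from an extravascular dose = F × D_ev, so the equivalent IV dose is F × D_ev.
D_iv = F × D_ev = 0.27 × 500 = 135 mg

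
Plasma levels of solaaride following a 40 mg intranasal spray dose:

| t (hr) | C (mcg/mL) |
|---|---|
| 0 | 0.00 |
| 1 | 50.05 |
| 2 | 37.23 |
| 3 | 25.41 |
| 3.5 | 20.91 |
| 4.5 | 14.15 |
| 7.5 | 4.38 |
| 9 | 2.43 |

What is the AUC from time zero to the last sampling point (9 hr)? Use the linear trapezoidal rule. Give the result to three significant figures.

AUC = 162 mcg/mL·hr

Trapezoidal AUC_0→9:
  [0→1]: (0.00+50.05)/2 × 1 = 25.025
  [1→2]: (50.05+37.23)/2 × 1 = 43.64
  [2→3]: (37.23+25.41)/2 × 1 = 31.32
  [3→3.5]: (25.41+20.91)/2 × 0.5 = 11.58
  [3.5→4.5]: (20.91+14.15)/2 × 1 = 17.53
  [4.5→7.5]: (14.15+4.38)/2 × 3 = 27.795
  [7.5→9]: (4.38+2.43)/2 × 1.5 = 5.1075
  Sum = 161.9975 mcg/mL·hr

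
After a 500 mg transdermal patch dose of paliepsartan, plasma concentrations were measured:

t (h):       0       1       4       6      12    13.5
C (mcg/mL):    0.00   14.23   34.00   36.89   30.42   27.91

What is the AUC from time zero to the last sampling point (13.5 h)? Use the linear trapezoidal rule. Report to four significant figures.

Trapezoidal AUC_0→13.5:
  [0→1]: (0.00+14.23)/2 × 1 = 7.115
  [1→4]: (14.23+34.00)/2 × 3 = 72.345
  [4→6]: (34.00+36.89)/2 × 2 = 70.89
  [6→12]: (36.89+30.42)/2 × 6 = 201.93
  [12→13.5]: (30.42+27.91)/2 × 1.5 = 43.7475
  Sum = 396.0275 mcg/mL·h

AUC = 396.0 mcg/mL·h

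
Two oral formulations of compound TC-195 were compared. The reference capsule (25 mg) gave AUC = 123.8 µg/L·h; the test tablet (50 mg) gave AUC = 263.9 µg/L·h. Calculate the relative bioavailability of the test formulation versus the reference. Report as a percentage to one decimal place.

F_rel = (AUC_test/D_test) / (AUC_ref/D_ref)
      = (263.9/50) / (123.8/25)
      = 5.278 / 4.952 = 1.0658 = 106.58%

F_rel = 106.6%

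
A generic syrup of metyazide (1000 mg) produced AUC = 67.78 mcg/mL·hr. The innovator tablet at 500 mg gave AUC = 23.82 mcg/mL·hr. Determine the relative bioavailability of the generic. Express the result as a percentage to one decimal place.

F_rel = (AUC_test/D_test) / (AUC_ref/D_ref)
      = (67.78/1000) / (23.82/500)
      = 0.06778 / 0.04764 = 1.4228 = 142.28%

F_rel = 142.3%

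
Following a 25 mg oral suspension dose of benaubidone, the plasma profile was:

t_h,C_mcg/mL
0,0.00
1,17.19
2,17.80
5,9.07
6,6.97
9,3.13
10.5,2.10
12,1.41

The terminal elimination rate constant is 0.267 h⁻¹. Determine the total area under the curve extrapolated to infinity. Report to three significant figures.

AUC = 101 mcg/mL·h

Trapezoidal AUC_0→12:
  [0→1]: (0.00+17.19)/2 × 1 = 8.595
  [1→2]: (17.19+17.80)/2 × 1 = 17.495
  [2→5]: (17.80+9.07)/2 × 3 = 40.305
  [5→6]: (9.07+6.97)/2 × 1 = 8.02
  [6→9]: (6.97+3.13)/2 × 3 = 15.15
  [9→10.5]: (3.13+2.10)/2 × 1.5 = 3.9225
  [10.5→12]: (2.10+1.41)/2 × 1.5 = 2.6325
  Sum = 96.12 mcg/mL·h
Extrapolated tail: C_last / k_e = 1.41 / 0.267 = 5.281
AUC_0→∞ = 96.12 + 5.281 = 101.401 mcg/mL·h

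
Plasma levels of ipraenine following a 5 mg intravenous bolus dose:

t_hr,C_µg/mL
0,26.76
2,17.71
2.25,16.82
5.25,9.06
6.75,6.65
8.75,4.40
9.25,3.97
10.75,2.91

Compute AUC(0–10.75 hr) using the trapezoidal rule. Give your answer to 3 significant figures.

AUC = 118 µg/mL·hr

Trapezoidal AUC_0→10.75:
  [0→2]: (26.76+17.71)/2 × 2 = 44.47
  [2→2.25]: (17.71+16.82)/2 × 0.25 = 4.31625
  [2.25→5.25]: (16.82+9.06)/2 × 3 = 38.82
  [5.25→6.75]: (9.06+6.65)/2 × 1.5 = 11.7825
  [6.75→8.75]: (6.65+4.40)/2 × 2 = 11.05
  [8.75→9.25]: (4.40+3.97)/2 × 0.5 = 2.0925
  [9.25→10.75]: (3.97+2.91)/2 × 1.5 = 5.16
  Sum = 117.69125 µg/mL·hr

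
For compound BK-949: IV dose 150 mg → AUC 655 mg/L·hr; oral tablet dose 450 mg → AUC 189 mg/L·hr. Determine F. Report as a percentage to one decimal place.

F = 9.6%

F = (AUC_ev / D_ev) / (AUC_iv / D_iv)
  = (189/450) / (655/150)
  = 0.42 / 4.36667 = 0.0962
  = 9.62%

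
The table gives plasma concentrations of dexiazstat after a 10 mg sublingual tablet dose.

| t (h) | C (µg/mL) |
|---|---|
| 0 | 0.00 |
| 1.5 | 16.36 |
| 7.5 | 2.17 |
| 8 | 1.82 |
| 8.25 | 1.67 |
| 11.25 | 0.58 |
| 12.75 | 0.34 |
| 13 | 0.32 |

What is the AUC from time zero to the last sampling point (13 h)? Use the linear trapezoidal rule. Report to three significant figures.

Trapezoidal AUC_0→13:
  [0→1.5]: (0.00+16.36)/2 × 1.5 = 12.27
  [1.5→7.5]: (16.36+2.17)/2 × 6 = 55.59
  [7.5→8]: (2.17+1.82)/2 × 0.5 = 0.9975
  [8→8.25]: (1.82+1.67)/2 × 0.25 = 0.43625
  [8.25→11.25]: (1.67+0.58)/2 × 3 = 3.375
  [11.25→12.75]: (0.58+0.34)/2 × 1.5 = 0.69
  [12.75→13]: (0.34+0.32)/2 × 0.25 = 0.0825
  Sum = 73.44125 µg/mL·h

AUC = 73.4 µg/mL·h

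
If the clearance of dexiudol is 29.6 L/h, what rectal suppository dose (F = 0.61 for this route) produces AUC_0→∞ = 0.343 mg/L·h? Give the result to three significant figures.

Dose = CL × AUC_0→∞ / F
     = 29.6 × 0.343 / 0.61 = 16.6439 mg

Dose = 16.6 mg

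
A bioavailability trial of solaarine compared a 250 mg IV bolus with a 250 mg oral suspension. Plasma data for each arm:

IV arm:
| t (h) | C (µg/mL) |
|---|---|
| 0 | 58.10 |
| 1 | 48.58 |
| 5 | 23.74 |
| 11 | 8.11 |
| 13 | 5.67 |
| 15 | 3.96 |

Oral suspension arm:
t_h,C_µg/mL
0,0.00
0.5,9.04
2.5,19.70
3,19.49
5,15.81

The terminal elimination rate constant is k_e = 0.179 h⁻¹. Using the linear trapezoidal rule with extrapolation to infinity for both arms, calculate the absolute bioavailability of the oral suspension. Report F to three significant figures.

Trapezoidal AUC_0→15 (IV):
  [0→1]: (58.10+48.58)/2 × 1 = 53.34
  [1→5]: (48.58+23.74)/2 × 4 = 144.64
  [5→11]: (23.74+8.11)/2 × 6 = 95.55
  [11→13]: (8.11+5.67)/2 × 2 = 13.78
  [13→15]: (5.67+3.96)/2 × 2 = 9.63
  Sum = 316.94 µg/mL·h
IV tail: 3.96/0.179 = 22.123; AUC_iv,0→∞ = 316.94 + 22.123 = 339.063 µg/mL·h
Trapezoidal AUC_0→5 (oral suspension):
  [0→0.5]: (0.00+9.04)/2 × 0.5 = 2.26
  [0.5→2.5]: (9.04+19.70)/2 × 2 = 28.74
  [2.5→3]: (19.70+19.49)/2 × 0.5 = 9.7975
  [3→5]: (19.49+15.81)/2 × 2 = 35.3
  Sum = 76.0975 µg/mL·h
oral suspension tail: 15.81/0.179 = 88.324; AUC_ev,0→∞ = 76.0975 + 88.324 = 164.4215 µg/mL·h
F = (AUC_ev/D_ev)/(AUC_iv/D_iv) = (164.4215/250)/(339.063/250) = 0.657686/1.356252 = 0.4849

F = 0.485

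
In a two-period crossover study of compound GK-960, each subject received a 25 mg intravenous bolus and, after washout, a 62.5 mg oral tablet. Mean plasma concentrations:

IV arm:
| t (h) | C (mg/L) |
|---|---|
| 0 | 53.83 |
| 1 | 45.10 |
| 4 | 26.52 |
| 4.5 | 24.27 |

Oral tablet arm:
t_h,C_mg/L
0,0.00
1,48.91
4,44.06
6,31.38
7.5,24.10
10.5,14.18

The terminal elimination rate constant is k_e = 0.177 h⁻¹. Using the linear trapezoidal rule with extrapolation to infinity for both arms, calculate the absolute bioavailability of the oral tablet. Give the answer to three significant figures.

Trapezoidal AUC_0→4.5 (IV):
  [0→1]: (53.83+45.10)/2 × 1 = 49.465
  [1→4]: (45.10+26.52)/2 × 3 = 107.43
  [4→4.5]: (26.52+24.27)/2 × 0.5 = 12.6975
  Sum = 169.5925 mg/L·h
IV tail: 24.27/0.177 = 137.119; AUC_iv,0→∞ = 169.5925 + 137.119 = 306.7115 mg/L·h
Trapezoidal AUC_0→10.5 (oral tablet):
  [0→1]: (0.00+48.91)/2 × 1 = 24.455
  [1→4]: (48.91+44.06)/2 × 3 = 139.455
  [4→6]: (44.06+31.38)/2 × 2 = 75.44
  [6→7.5]: (31.38+24.10)/2 × 1.5 = 41.61
  [7.5→10.5]: (24.10+14.18)/2 × 3 = 57.42
  Sum = 338.38 mg/L·h
oral tablet tail: 14.18/0.177 = 80.113; AUC_ev,0→∞ = 338.38 + 80.113 = 418.493 mg/L·h
F = (AUC_ev/D_ev)/(AUC_iv/D_iv) = (418.493/62.5)/(306.7115/25) = 6.695888/12.26846 = 0.5458

F = 0.546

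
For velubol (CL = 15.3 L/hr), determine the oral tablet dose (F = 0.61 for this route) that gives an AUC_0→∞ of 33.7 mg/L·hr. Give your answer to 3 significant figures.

Dose = CL × AUC_0→∞ / F
     = 15.3 × 33.7 / 0.61 = 845.262 mg

Dose = 845 mg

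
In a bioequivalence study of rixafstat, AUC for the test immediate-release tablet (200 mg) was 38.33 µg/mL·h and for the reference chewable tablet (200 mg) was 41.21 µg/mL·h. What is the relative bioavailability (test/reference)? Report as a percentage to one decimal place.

F_rel = 93.0%

F_rel = (AUC_test/D_test) / (AUC_ref/D_ref)
      = (38.33/200) / (41.21/200)
      = 0.19165 / 0.20605 = 0.9301 = 93.01%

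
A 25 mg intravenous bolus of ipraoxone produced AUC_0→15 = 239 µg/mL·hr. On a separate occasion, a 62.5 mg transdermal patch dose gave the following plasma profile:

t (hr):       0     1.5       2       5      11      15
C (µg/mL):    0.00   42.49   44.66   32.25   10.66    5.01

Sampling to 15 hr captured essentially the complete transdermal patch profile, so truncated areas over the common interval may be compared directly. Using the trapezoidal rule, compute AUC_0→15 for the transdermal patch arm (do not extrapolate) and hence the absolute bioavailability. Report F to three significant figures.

Trapezoidal AUC_0→15 (transdermal patch):
  [0→1.5]: (0.00+42.49)/2 × 1.5 = 31.8675
  [1.5→2]: (42.49+44.66)/2 × 0.5 = 21.7875
  [2→5]: (44.66+32.25)/2 × 3 = 115.365
  [5→11]: (32.25+10.66)/2 × 6 = 128.73
  [11→15]: (10.66+5.01)/2 × 4 = 31.34
  Sum = 329.09 µg/mL·hr
F = (AUC_ev/D_ev)/(AUC_iv/D_iv) = (329.09/62.5)/(239/25) = 5.26544/9.56 = 0.5508

F = 0.551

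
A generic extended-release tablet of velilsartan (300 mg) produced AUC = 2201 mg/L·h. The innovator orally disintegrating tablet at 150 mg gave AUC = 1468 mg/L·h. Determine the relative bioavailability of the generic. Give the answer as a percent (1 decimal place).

F_rel = (AUC_test/D_test) / (AUC_ref/D_ref)
      = (2201/300) / (1468/150)
      = 7.33667 / 9.78667 = 0.7497 = 74.97%

F_rel = 75.0%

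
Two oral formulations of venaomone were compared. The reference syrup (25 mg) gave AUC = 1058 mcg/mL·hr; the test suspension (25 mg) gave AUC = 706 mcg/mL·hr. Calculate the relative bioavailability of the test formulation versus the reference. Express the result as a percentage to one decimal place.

F_rel = 66.7%

F_rel = (AUC_test/D_test) / (AUC_ref/D_ref)
      = (706/25) / (1058/25)
      = 28.24 / 42.32 = 0.6673 = 66.73%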